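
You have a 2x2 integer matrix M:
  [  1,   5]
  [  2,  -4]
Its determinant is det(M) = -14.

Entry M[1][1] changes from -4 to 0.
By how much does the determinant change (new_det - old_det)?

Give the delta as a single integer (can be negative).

Answer: 4

Derivation:
Cofactor C_11 = 1
Entry delta = 0 - -4 = 4
Det delta = entry_delta * cofactor = 4 * 1 = 4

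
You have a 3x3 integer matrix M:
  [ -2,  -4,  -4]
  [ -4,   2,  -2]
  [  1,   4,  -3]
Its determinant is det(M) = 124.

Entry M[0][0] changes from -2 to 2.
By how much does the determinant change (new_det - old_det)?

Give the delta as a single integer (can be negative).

Answer: 8

Derivation:
Cofactor C_00 = 2
Entry delta = 2 - -2 = 4
Det delta = entry_delta * cofactor = 4 * 2 = 8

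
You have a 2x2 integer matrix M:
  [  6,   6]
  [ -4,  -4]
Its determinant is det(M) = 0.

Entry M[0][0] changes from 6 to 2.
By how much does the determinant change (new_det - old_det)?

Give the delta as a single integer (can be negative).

Cofactor C_00 = -4
Entry delta = 2 - 6 = -4
Det delta = entry_delta * cofactor = -4 * -4 = 16

Answer: 16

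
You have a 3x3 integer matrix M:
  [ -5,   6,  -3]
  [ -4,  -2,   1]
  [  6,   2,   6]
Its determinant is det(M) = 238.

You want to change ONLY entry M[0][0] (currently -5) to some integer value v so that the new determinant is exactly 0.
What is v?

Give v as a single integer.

Answer: 12

Derivation:
det is linear in entry M[0][0]: det = old_det + (v - -5) * C_00
Cofactor C_00 = -14
Want det = 0: 238 + (v - -5) * -14 = 0
  (v - -5) = -238 / -14 = 17
  v = -5 + (17) = 12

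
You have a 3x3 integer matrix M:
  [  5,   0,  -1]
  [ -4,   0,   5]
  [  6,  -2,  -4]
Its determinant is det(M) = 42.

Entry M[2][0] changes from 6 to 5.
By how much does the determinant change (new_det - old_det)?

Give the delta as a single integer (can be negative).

Cofactor C_20 = 0
Entry delta = 5 - 6 = -1
Det delta = entry_delta * cofactor = -1 * 0 = 0

Answer: 0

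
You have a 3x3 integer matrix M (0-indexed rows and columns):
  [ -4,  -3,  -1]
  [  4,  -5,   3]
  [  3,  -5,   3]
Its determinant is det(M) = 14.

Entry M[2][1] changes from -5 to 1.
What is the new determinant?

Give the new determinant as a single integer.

det is linear in row 2: changing M[2][1] by delta changes det by delta * cofactor(2,1).
Cofactor C_21 = (-1)^(2+1) * minor(2,1) = 8
Entry delta = 1 - -5 = 6
Det delta = 6 * 8 = 48
New det = 14 + 48 = 62

Answer: 62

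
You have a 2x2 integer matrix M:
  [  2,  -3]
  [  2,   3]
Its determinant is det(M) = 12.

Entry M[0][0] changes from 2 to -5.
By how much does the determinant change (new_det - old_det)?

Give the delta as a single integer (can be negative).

Answer: -21

Derivation:
Cofactor C_00 = 3
Entry delta = -5 - 2 = -7
Det delta = entry_delta * cofactor = -7 * 3 = -21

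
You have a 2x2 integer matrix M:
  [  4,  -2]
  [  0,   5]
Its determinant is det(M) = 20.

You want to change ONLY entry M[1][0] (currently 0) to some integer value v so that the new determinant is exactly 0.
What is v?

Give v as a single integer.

det is linear in entry M[1][0]: det = old_det + (v - 0) * C_10
Cofactor C_10 = 2
Want det = 0: 20 + (v - 0) * 2 = 0
  (v - 0) = -20 / 2 = -10
  v = 0 + (-10) = -10

Answer: -10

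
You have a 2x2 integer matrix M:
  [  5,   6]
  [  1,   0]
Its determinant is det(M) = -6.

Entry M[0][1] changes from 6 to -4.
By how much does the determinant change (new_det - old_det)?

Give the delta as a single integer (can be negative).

Cofactor C_01 = -1
Entry delta = -4 - 6 = -10
Det delta = entry_delta * cofactor = -10 * -1 = 10

Answer: 10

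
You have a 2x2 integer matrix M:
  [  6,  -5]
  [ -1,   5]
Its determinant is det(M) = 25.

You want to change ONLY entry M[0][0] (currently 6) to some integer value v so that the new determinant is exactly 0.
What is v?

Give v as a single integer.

det is linear in entry M[0][0]: det = old_det + (v - 6) * C_00
Cofactor C_00 = 5
Want det = 0: 25 + (v - 6) * 5 = 0
  (v - 6) = -25 / 5 = -5
  v = 6 + (-5) = 1

Answer: 1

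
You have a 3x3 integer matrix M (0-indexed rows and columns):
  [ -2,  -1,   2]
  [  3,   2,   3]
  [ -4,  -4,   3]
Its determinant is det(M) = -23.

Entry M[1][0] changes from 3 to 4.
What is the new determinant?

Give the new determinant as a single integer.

Answer: -28

Derivation:
det is linear in row 1: changing M[1][0] by delta changes det by delta * cofactor(1,0).
Cofactor C_10 = (-1)^(1+0) * minor(1,0) = -5
Entry delta = 4 - 3 = 1
Det delta = 1 * -5 = -5
New det = -23 + -5 = -28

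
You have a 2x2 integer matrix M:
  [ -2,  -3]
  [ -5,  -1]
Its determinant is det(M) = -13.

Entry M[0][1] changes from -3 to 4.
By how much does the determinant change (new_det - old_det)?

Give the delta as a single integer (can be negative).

Answer: 35

Derivation:
Cofactor C_01 = 5
Entry delta = 4 - -3 = 7
Det delta = entry_delta * cofactor = 7 * 5 = 35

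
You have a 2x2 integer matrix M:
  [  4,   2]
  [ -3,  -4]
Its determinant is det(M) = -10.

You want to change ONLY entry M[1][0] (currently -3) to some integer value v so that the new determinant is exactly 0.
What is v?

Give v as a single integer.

Answer: -8

Derivation:
det is linear in entry M[1][0]: det = old_det + (v - -3) * C_10
Cofactor C_10 = -2
Want det = 0: -10 + (v - -3) * -2 = 0
  (v - -3) = 10 / -2 = -5
  v = -3 + (-5) = -8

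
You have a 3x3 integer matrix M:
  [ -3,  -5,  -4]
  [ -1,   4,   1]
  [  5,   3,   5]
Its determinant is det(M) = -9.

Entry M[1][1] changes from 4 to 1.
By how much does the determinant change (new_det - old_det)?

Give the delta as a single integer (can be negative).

Answer: -15

Derivation:
Cofactor C_11 = 5
Entry delta = 1 - 4 = -3
Det delta = entry_delta * cofactor = -3 * 5 = -15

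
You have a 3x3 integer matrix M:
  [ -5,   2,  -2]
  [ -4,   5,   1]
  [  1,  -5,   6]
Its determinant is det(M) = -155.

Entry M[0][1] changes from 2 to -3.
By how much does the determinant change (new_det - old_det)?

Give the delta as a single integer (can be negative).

Cofactor C_01 = 25
Entry delta = -3 - 2 = -5
Det delta = entry_delta * cofactor = -5 * 25 = -125

Answer: -125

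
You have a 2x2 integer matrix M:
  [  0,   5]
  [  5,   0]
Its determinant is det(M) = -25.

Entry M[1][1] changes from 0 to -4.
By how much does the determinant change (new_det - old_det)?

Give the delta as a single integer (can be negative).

Cofactor C_11 = 0
Entry delta = -4 - 0 = -4
Det delta = entry_delta * cofactor = -4 * 0 = 0

Answer: 0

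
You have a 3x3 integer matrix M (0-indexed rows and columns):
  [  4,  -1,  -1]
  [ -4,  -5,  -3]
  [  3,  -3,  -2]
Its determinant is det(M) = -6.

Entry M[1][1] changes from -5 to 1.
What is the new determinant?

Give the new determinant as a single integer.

Answer: -36

Derivation:
det is linear in row 1: changing M[1][1] by delta changes det by delta * cofactor(1,1).
Cofactor C_11 = (-1)^(1+1) * minor(1,1) = -5
Entry delta = 1 - -5 = 6
Det delta = 6 * -5 = -30
New det = -6 + -30 = -36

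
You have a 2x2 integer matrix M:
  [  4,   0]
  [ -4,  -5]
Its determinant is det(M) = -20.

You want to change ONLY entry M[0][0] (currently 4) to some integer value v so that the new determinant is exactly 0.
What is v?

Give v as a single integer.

Answer: 0

Derivation:
det is linear in entry M[0][0]: det = old_det + (v - 4) * C_00
Cofactor C_00 = -5
Want det = 0: -20 + (v - 4) * -5 = 0
  (v - 4) = 20 / -5 = -4
  v = 4 + (-4) = 0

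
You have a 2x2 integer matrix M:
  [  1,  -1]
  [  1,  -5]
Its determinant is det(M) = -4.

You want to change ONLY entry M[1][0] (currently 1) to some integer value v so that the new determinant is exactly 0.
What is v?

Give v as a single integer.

det is linear in entry M[1][0]: det = old_det + (v - 1) * C_10
Cofactor C_10 = 1
Want det = 0: -4 + (v - 1) * 1 = 0
  (v - 1) = 4 / 1 = 4
  v = 1 + (4) = 5

Answer: 5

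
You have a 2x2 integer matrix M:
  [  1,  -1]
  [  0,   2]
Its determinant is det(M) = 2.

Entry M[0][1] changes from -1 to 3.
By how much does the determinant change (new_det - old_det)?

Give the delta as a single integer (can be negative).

Cofactor C_01 = 0
Entry delta = 3 - -1 = 4
Det delta = entry_delta * cofactor = 4 * 0 = 0

Answer: 0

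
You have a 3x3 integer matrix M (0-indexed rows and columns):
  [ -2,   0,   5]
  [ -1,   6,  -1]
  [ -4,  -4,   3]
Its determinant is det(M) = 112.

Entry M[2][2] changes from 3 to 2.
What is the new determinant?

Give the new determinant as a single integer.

det is linear in row 2: changing M[2][2] by delta changes det by delta * cofactor(2,2).
Cofactor C_22 = (-1)^(2+2) * minor(2,2) = -12
Entry delta = 2 - 3 = -1
Det delta = -1 * -12 = 12
New det = 112 + 12 = 124

Answer: 124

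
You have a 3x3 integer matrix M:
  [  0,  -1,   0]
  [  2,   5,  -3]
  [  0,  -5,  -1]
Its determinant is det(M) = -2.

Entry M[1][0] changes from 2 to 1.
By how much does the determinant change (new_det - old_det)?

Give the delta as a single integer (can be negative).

Answer: 1

Derivation:
Cofactor C_10 = -1
Entry delta = 1 - 2 = -1
Det delta = entry_delta * cofactor = -1 * -1 = 1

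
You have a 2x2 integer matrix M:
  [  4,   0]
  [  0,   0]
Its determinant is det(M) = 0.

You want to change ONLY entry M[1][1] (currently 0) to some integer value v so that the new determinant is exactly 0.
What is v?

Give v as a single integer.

Answer: 0

Derivation:
det is linear in entry M[1][1]: det = old_det + (v - 0) * C_11
Cofactor C_11 = 4
Want det = 0: 0 + (v - 0) * 4 = 0
  (v - 0) = 0 / 4 = 0
  v = 0 + (0) = 0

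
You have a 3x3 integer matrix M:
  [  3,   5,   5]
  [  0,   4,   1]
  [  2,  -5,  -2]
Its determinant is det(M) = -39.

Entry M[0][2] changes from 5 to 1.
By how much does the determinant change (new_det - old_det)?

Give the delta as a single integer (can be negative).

Cofactor C_02 = -8
Entry delta = 1 - 5 = -4
Det delta = entry_delta * cofactor = -4 * -8 = 32

Answer: 32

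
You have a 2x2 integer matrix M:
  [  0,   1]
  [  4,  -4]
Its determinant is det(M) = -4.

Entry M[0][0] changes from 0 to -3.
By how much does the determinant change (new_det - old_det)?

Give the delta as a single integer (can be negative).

Answer: 12

Derivation:
Cofactor C_00 = -4
Entry delta = -3 - 0 = -3
Det delta = entry_delta * cofactor = -3 * -4 = 12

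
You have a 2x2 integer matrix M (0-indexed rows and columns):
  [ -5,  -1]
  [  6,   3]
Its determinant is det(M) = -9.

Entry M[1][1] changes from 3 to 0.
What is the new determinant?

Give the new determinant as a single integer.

det is linear in row 1: changing M[1][1] by delta changes det by delta * cofactor(1,1).
Cofactor C_11 = (-1)^(1+1) * minor(1,1) = -5
Entry delta = 0 - 3 = -3
Det delta = -3 * -5 = 15
New det = -9 + 15 = 6

Answer: 6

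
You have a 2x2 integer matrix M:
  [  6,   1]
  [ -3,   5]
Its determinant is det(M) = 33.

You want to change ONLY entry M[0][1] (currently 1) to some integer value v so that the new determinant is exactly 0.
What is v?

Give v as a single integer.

Answer: -10

Derivation:
det is linear in entry M[0][1]: det = old_det + (v - 1) * C_01
Cofactor C_01 = 3
Want det = 0: 33 + (v - 1) * 3 = 0
  (v - 1) = -33 / 3 = -11
  v = 1 + (-11) = -10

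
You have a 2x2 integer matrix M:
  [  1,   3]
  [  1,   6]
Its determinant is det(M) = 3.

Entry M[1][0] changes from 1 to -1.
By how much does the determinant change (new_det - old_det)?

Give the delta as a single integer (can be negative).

Cofactor C_10 = -3
Entry delta = -1 - 1 = -2
Det delta = entry_delta * cofactor = -2 * -3 = 6

Answer: 6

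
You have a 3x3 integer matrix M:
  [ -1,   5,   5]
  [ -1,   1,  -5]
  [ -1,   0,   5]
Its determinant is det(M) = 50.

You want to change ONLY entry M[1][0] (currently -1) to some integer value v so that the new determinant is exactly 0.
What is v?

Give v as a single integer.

det is linear in entry M[1][0]: det = old_det + (v - -1) * C_10
Cofactor C_10 = -25
Want det = 0: 50 + (v - -1) * -25 = 0
  (v - -1) = -50 / -25 = 2
  v = -1 + (2) = 1

Answer: 1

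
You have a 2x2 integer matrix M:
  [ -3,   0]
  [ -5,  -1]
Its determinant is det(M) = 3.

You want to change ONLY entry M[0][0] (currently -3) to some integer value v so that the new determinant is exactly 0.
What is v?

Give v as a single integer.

det is linear in entry M[0][0]: det = old_det + (v - -3) * C_00
Cofactor C_00 = -1
Want det = 0: 3 + (v - -3) * -1 = 0
  (v - -3) = -3 / -1 = 3
  v = -3 + (3) = 0

Answer: 0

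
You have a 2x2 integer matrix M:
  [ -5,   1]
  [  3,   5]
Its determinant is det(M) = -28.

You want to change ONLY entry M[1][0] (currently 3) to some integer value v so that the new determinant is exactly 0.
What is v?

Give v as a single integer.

Answer: -25

Derivation:
det is linear in entry M[1][0]: det = old_det + (v - 3) * C_10
Cofactor C_10 = -1
Want det = 0: -28 + (v - 3) * -1 = 0
  (v - 3) = 28 / -1 = -28
  v = 3 + (-28) = -25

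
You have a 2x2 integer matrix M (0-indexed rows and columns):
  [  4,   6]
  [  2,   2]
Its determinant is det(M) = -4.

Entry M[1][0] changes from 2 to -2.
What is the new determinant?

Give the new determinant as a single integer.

det is linear in row 1: changing M[1][0] by delta changes det by delta * cofactor(1,0).
Cofactor C_10 = (-1)^(1+0) * minor(1,0) = -6
Entry delta = -2 - 2 = -4
Det delta = -4 * -6 = 24
New det = -4 + 24 = 20

Answer: 20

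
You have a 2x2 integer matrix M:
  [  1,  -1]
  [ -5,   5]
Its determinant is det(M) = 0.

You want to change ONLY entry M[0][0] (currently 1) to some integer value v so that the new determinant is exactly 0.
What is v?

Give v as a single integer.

det is linear in entry M[0][0]: det = old_det + (v - 1) * C_00
Cofactor C_00 = 5
Want det = 0: 0 + (v - 1) * 5 = 0
  (v - 1) = 0 / 5 = 0
  v = 1 + (0) = 1

Answer: 1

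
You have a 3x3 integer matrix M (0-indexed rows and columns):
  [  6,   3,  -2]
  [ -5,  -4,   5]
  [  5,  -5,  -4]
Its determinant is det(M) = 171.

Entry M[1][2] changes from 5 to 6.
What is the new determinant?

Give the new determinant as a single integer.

Answer: 216

Derivation:
det is linear in row 1: changing M[1][2] by delta changes det by delta * cofactor(1,2).
Cofactor C_12 = (-1)^(1+2) * minor(1,2) = 45
Entry delta = 6 - 5 = 1
Det delta = 1 * 45 = 45
New det = 171 + 45 = 216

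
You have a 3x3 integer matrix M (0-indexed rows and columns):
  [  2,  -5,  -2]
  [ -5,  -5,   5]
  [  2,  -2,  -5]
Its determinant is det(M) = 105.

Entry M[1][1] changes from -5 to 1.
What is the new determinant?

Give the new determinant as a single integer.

det is linear in row 1: changing M[1][1] by delta changes det by delta * cofactor(1,1).
Cofactor C_11 = (-1)^(1+1) * minor(1,1) = -6
Entry delta = 1 - -5 = 6
Det delta = 6 * -6 = -36
New det = 105 + -36 = 69

Answer: 69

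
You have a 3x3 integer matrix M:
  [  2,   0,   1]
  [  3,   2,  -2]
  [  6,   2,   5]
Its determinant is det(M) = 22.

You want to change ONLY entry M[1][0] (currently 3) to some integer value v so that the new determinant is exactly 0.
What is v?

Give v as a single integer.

det is linear in entry M[1][0]: det = old_det + (v - 3) * C_10
Cofactor C_10 = 2
Want det = 0: 22 + (v - 3) * 2 = 0
  (v - 3) = -22 / 2 = -11
  v = 3 + (-11) = -8

Answer: -8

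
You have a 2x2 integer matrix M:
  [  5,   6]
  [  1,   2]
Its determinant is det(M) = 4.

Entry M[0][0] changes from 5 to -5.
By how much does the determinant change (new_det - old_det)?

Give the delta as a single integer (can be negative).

Cofactor C_00 = 2
Entry delta = -5 - 5 = -10
Det delta = entry_delta * cofactor = -10 * 2 = -20

Answer: -20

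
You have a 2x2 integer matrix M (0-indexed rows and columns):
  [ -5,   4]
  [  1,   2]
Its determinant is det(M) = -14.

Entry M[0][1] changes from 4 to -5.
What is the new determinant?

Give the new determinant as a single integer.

Answer: -5

Derivation:
det is linear in row 0: changing M[0][1] by delta changes det by delta * cofactor(0,1).
Cofactor C_01 = (-1)^(0+1) * minor(0,1) = -1
Entry delta = -5 - 4 = -9
Det delta = -9 * -1 = 9
New det = -14 + 9 = -5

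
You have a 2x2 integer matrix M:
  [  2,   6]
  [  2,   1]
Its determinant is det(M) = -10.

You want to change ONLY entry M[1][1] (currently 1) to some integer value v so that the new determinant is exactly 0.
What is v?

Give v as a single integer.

det is linear in entry M[1][1]: det = old_det + (v - 1) * C_11
Cofactor C_11 = 2
Want det = 0: -10 + (v - 1) * 2 = 0
  (v - 1) = 10 / 2 = 5
  v = 1 + (5) = 6

Answer: 6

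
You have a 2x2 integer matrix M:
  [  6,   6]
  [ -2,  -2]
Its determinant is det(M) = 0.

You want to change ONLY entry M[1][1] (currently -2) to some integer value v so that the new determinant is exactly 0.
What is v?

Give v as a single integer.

Answer: -2

Derivation:
det is linear in entry M[1][1]: det = old_det + (v - -2) * C_11
Cofactor C_11 = 6
Want det = 0: 0 + (v - -2) * 6 = 0
  (v - -2) = 0 / 6 = 0
  v = -2 + (0) = -2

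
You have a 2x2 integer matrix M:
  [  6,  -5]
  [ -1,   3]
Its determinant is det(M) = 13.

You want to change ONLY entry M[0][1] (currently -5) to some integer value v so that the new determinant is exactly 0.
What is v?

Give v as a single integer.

Answer: -18

Derivation:
det is linear in entry M[0][1]: det = old_det + (v - -5) * C_01
Cofactor C_01 = 1
Want det = 0: 13 + (v - -5) * 1 = 0
  (v - -5) = -13 / 1 = -13
  v = -5 + (-13) = -18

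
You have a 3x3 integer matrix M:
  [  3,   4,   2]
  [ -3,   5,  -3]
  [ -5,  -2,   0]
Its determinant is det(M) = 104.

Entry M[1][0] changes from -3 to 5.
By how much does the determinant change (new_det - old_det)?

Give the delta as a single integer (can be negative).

Answer: -32

Derivation:
Cofactor C_10 = -4
Entry delta = 5 - -3 = 8
Det delta = entry_delta * cofactor = 8 * -4 = -32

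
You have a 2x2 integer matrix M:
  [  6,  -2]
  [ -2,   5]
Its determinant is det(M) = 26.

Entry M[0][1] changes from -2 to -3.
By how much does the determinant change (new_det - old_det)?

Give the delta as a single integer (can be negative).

Cofactor C_01 = 2
Entry delta = -3 - -2 = -1
Det delta = entry_delta * cofactor = -1 * 2 = -2

Answer: -2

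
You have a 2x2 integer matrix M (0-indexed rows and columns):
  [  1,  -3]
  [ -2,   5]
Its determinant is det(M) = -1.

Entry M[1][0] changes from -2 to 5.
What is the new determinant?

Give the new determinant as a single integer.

det is linear in row 1: changing M[1][0] by delta changes det by delta * cofactor(1,0).
Cofactor C_10 = (-1)^(1+0) * minor(1,0) = 3
Entry delta = 5 - -2 = 7
Det delta = 7 * 3 = 21
New det = -1 + 21 = 20

Answer: 20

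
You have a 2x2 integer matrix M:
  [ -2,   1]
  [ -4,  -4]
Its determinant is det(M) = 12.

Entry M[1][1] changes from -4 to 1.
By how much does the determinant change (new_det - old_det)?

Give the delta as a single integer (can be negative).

Cofactor C_11 = -2
Entry delta = 1 - -4 = 5
Det delta = entry_delta * cofactor = 5 * -2 = -10

Answer: -10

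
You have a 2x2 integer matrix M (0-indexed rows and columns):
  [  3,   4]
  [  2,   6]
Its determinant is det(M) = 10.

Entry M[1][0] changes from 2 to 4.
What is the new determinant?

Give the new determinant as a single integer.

Answer: 2

Derivation:
det is linear in row 1: changing M[1][0] by delta changes det by delta * cofactor(1,0).
Cofactor C_10 = (-1)^(1+0) * minor(1,0) = -4
Entry delta = 4 - 2 = 2
Det delta = 2 * -4 = -8
New det = 10 + -8 = 2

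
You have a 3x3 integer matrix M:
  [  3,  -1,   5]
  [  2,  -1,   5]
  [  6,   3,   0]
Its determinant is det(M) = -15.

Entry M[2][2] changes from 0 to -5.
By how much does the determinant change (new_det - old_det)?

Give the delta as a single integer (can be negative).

Cofactor C_22 = -1
Entry delta = -5 - 0 = -5
Det delta = entry_delta * cofactor = -5 * -1 = 5

Answer: 5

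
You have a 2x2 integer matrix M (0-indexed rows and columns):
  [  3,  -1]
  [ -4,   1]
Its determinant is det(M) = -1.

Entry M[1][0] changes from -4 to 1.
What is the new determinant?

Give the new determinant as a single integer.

det is linear in row 1: changing M[1][0] by delta changes det by delta * cofactor(1,0).
Cofactor C_10 = (-1)^(1+0) * minor(1,0) = 1
Entry delta = 1 - -4 = 5
Det delta = 5 * 1 = 5
New det = -1 + 5 = 4

Answer: 4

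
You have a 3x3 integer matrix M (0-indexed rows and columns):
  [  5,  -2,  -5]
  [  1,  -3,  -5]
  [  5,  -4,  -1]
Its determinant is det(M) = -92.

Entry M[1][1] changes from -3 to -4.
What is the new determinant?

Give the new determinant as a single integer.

Answer: -112

Derivation:
det is linear in row 1: changing M[1][1] by delta changes det by delta * cofactor(1,1).
Cofactor C_11 = (-1)^(1+1) * minor(1,1) = 20
Entry delta = -4 - -3 = -1
Det delta = -1 * 20 = -20
New det = -92 + -20 = -112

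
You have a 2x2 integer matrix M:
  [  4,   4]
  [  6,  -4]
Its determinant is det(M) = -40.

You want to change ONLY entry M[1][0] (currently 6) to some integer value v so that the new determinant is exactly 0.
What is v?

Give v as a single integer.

det is linear in entry M[1][0]: det = old_det + (v - 6) * C_10
Cofactor C_10 = -4
Want det = 0: -40 + (v - 6) * -4 = 0
  (v - 6) = 40 / -4 = -10
  v = 6 + (-10) = -4

Answer: -4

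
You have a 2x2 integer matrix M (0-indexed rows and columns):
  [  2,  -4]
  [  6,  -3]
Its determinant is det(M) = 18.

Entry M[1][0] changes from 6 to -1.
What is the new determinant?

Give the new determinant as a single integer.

det is linear in row 1: changing M[1][0] by delta changes det by delta * cofactor(1,0).
Cofactor C_10 = (-1)^(1+0) * minor(1,0) = 4
Entry delta = -1 - 6 = -7
Det delta = -7 * 4 = -28
New det = 18 + -28 = -10

Answer: -10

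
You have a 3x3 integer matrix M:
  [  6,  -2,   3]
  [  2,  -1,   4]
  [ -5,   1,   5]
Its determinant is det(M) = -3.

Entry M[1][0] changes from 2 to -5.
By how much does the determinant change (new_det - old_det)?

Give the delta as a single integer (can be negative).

Cofactor C_10 = 13
Entry delta = -5 - 2 = -7
Det delta = entry_delta * cofactor = -7 * 13 = -91

Answer: -91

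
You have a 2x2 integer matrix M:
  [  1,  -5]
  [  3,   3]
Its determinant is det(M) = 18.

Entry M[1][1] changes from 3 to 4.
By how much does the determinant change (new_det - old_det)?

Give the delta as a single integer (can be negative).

Answer: 1

Derivation:
Cofactor C_11 = 1
Entry delta = 4 - 3 = 1
Det delta = entry_delta * cofactor = 1 * 1 = 1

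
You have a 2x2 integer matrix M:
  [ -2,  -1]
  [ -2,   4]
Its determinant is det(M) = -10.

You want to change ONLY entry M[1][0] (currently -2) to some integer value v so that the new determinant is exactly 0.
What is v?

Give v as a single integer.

Answer: 8

Derivation:
det is linear in entry M[1][0]: det = old_det + (v - -2) * C_10
Cofactor C_10 = 1
Want det = 0: -10 + (v - -2) * 1 = 0
  (v - -2) = 10 / 1 = 10
  v = -2 + (10) = 8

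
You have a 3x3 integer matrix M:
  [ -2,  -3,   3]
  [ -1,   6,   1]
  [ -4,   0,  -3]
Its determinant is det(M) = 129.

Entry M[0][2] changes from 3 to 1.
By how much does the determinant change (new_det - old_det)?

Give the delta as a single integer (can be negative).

Answer: -48

Derivation:
Cofactor C_02 = 24
Entry delta = 1 - 3 = -2
Det delta = entry_delta * cofactor = -2 * 24 = -48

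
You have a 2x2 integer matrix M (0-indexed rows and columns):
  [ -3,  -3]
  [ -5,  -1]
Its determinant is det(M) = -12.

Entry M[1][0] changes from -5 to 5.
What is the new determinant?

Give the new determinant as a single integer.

Answer: 18

Derivation:
det is linear in row 1: changing M[1][0] by delta changes det by delta * cofactor(1,0).
Cofactor C_10 = (-1)^(1+0) * minor(1,0) = 3
Entry delta = 5 - -5 = 10
Det delta = 10 * 3 = 30
New det = -12 + 30 = 18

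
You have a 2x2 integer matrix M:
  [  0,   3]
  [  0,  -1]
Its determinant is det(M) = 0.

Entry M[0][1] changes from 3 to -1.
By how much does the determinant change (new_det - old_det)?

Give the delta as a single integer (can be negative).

Answer: 0

Derivation:
Cofactor C_01 = 0
Entry delta = -1 - 3 = -4
Det delta = entry_delta * cofactor = -4 * 0 = 0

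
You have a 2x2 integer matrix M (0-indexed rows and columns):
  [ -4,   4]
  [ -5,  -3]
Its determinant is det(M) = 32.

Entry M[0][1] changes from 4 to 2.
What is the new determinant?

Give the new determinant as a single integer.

det is linear in row 0: changing M[0][1] by delta changes det by delta * cofactor(0,1).
Cofactor C_01 = (-1)^(0+1) * minor(0,1) = 5
Entry delta = 2 - 4 = -2
Det delta = -2 * 5 = -10
New det = 32 + -10 = 22

Answer: 22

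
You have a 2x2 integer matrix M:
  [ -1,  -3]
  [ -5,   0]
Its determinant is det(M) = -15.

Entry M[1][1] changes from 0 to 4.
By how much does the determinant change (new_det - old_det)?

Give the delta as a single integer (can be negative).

Answer: -4

Derivation:
Cofactor C_11 = -1
Entry delta = 4 - 0 = 4
Det delta = entry_delta * cofactor = 4 * -1 = -4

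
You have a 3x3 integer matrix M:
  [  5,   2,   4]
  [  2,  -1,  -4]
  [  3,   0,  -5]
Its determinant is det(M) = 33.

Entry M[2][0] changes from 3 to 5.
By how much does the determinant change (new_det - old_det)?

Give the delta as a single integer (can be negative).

Cofactor C_20 = -4
Entry delta = 5 - 3 = 2
Det delta = entry_delta * cofactor = 2 * -4 = -8

Answer: -8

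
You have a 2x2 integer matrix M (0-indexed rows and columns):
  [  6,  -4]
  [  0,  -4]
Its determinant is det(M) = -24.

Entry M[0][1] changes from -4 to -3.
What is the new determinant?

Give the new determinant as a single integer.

det is linear in row 0: changing M[0][1] by delta changes det by delta * cofactor(0,1).
Cofactor C_01 = (-1)^(0+1) * minor(0,1) = 0
Entry delta = -3 - -4 = 1
Det delta = 1 * 0 = 0
New det = -24 + 0 = -24

Answer: -24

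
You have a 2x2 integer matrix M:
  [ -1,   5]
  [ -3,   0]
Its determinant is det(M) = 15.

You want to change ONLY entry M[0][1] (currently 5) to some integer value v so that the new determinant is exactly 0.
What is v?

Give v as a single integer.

det is linear in entry M[0][1]: det = old_det + (v - 5) * C_01
Cofactor C_01 = 3
Want det = 0: 15 + (v - 5) * 3 = 0
  (v - 5) = -15 / 3 = -5
  v = 5 + (-5) = 0

Answer: 0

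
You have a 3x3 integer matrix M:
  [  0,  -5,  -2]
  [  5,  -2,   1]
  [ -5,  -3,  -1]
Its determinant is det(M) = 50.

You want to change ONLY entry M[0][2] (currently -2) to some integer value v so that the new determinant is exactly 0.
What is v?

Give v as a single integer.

det is linear in entry M[0][2]: det = old_det + (v - -2) * C_02
Cofactor C_02 = -25
Want det = 0: 50 + (v - -2) * -25 = 0
  (v - -2) = -50 / -25 = 2
  v = -2 + (2) = 0

Answer: 0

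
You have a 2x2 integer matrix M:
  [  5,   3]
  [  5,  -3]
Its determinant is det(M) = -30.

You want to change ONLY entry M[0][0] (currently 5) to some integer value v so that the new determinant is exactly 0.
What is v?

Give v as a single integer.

Answer: -5

Derivation:
det is linear in entry M[0][0]: det = old_det + (v - 5) * C_00
Cofactor C_00 = -3
Want det = 0: -30 + (v - 5) * -3 = 0
  (v - 5) = 30 / -3 = -10
  v = 5 + (-10) = -5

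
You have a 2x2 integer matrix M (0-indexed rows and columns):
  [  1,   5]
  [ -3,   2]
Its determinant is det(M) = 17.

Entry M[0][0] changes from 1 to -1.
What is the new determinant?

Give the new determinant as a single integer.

det is linear in row 0: changing M[0][0] by delta changes det by delta * cofactor(0,0).
Cofactor C_00 = (-1)^(0+0) * minor(0,0) = 2
Entry delta = -1 - 1 = -2
Det delta = -2 * 2 = -4
New det = 17 + -4 = 13

Answer: 13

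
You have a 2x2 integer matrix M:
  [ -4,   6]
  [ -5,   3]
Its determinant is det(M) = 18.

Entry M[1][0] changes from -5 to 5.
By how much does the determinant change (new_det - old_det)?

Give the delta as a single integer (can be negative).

Cofactor C_10 = -6
Entry delta = 5 - -5 = 10
Det delta = entry_delta * cofactor = 10 * -6 = -60

Answer: -60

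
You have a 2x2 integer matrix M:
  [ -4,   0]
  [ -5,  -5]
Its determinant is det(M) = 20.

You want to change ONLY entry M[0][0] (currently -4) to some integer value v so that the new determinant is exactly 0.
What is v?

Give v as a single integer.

Answer: 0

Derivation:
det is linear in entry M[0][0]: det = old_det + (v - -4) * C_00
Cofactor C_00 = -5
Want det = 0: 20 + (v - -4) * -5 = 0
  (v - -4) = -20 / -5 = 4
  v = -4 + (4) = 0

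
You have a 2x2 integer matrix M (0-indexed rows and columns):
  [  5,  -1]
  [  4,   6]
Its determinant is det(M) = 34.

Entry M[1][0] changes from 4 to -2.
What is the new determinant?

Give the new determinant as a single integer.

Answer: 28

Derivation:
det is linear in row 1: changing M[1][0] by delta changes det by delta * cofactor(1,0).
Cofactor C_10 = (-1)^(1+0) * minor(1,0) = 1
Entry delta = -2 - 4 = -6
Det delta = -6 * 1 = -6
New det = 34 + -6 = 28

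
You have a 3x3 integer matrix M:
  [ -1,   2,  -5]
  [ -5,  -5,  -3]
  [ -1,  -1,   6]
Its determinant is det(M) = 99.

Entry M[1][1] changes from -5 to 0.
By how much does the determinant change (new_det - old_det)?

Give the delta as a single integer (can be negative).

Answer: -55

Derivation:
Cofactor C_11 = -11
Entry delta = 0 - -5 = 5
Det delta = entry_delta * cofactor = 5 * -11 = -55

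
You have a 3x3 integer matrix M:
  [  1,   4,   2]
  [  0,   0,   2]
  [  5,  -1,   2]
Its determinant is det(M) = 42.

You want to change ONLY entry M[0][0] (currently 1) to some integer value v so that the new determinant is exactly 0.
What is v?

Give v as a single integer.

det is linear in entry M[0][0]: det = old_det + (v - 1) * C_00
Cofactor C_00 = 2
Want det = 0: 42 + (v - 1) * 2 = 0
  (v - 1) = -42 / 2 = -21
  v = 1 + (-21) = -20

Answer: -20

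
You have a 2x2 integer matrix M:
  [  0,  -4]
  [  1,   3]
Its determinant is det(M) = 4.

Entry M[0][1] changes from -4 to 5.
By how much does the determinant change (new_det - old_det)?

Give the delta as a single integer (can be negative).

Cofactor C_01 = -1
Entry delta = 5 - -4 = 9
Det delta = entry_delta * cofactor = 9 * -1 = -9

Answer: -9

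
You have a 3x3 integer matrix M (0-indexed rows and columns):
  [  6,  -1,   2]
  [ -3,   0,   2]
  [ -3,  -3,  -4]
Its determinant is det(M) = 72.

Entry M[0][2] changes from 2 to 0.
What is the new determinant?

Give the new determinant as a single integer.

Answer: 54

Derivation:
det is linear in row 0: changing M[0][2] by delta changes det by delta * cofactor(0,2).
Cofactor C_02 = (-1)^(0+2) * minor(0,2) = 9
Entry delta = 0 - 2 = -2
Det delta = -2 * 9 = -18
New det = 72 + -18 = 54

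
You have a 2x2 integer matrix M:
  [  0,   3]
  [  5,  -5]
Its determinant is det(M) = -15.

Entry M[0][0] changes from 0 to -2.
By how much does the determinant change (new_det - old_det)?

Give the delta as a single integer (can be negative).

Cofactor C_00 = -5
Entry delta = -2 - 0 = -2
Det delta = entry_delta * cofactor = -2 * -5 = 10

Answer: 10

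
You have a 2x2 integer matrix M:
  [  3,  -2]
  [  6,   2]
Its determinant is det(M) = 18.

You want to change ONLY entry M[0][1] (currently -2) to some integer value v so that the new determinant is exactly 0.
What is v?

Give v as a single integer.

Answer: 1

Derivation:
det is linear in entry M[0][1]: det = old_det + (v - -2) * C_01
Cofactor C_01 = -6
Want det = 0: 18 + (v - -2) * -6 = 0
  (v - -2) = -18 / -6 = 3
  v = -2 + (3) = 1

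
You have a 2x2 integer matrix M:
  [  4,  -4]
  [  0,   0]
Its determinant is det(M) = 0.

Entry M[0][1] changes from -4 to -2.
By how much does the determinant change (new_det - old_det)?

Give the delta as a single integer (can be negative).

Answer: 0

Derivation:
Cofactor C_01 = 0
Entry delta = -2 - -4 = 2
Det delta = entry_delta * cofactor = 2 * 0 = 0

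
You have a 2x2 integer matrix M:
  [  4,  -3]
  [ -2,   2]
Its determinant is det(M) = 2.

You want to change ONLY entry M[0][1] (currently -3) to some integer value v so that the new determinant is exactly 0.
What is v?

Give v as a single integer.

Answer: -4

Derivation:
det is linear in entry M[0][1]: det = old_det + (v - -3) * C_01
Cofactor C_01 = 2
Want det = 0: 2 + (v - -3) * 2 = 0
  (v - -3) = -2 / 2 = -1
  v = -3 + (-1) = -4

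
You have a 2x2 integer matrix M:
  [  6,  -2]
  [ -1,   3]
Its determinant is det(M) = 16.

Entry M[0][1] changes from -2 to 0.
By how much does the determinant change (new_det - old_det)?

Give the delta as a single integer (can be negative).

Answer: 2

Derivation:
Cofactor C_01 = 1
Entry delta = 0 - -2 = 2
Det delta = entry_delta * cofactor = 2 * 1 = 2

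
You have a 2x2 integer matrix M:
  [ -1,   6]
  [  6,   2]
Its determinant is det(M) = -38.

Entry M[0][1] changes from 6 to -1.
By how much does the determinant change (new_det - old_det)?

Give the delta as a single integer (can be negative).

Answer: 42

Derivation:
Cofactor C_01 = -6
Entry delta = -1 - 6 = -7
Det delta = entry_delta * cofactor = -7 * -6 = 42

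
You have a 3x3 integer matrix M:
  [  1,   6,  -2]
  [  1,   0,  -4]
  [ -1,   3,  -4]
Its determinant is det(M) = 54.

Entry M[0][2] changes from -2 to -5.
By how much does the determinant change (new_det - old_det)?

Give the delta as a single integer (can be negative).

Answer: -9

Derivation:
Cofactor C_02 = 3
Entry delta = -5 - -2 = -3
Det delta = entry_delta * cofactor = -3 * 3 = -9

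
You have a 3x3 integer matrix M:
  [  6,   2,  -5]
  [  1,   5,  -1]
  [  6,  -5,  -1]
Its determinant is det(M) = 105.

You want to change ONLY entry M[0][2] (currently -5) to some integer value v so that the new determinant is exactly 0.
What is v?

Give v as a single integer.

Answer: -2

Derivation:
det is linear in entry M[0][2]: det = old_det + (v - -5) * C_02
Cofactor C_02 = -35
Want det = 0: 105 + (v - -5) * -35 = 0
  (v - -5) = -105 / -35 = 3
  v = -5 + (3) = -2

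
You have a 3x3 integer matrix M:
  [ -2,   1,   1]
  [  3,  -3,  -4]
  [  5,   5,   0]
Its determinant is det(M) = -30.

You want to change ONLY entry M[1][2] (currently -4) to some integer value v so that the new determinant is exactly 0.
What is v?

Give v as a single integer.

det is linear in entry M[1][2]: det = old_det + (v - -4) * C_12
Cofactor C_12 = 15
Want det = 0: -30 + (v - -4) * 15 = 0
  (v - -4) = 30 / 15 = 2
  v = -4 + (2) = -2

Answer: -2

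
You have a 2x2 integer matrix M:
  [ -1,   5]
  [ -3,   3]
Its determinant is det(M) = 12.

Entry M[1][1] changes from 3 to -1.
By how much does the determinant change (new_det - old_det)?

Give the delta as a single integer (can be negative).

Cofactor C_11 = -1
Entry delta = -1 - 3 = -4
Det delta = entry_delta * cofactor = -4 * -1 = 4

Answer: 4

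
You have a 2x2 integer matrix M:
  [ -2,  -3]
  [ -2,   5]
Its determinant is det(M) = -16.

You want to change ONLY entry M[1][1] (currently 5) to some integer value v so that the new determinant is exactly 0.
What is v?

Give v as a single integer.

Answer: -3

Derivation:
det is linear in entry M[1][1]: det = old_det + (v - 5) * C_11
Cofactor C_11 = -2
Want det = 0: -16 + (v - 5) * -2 = 0
  (v - 5) = 16 / -2 = -8
  v = 5 + (-8) = -3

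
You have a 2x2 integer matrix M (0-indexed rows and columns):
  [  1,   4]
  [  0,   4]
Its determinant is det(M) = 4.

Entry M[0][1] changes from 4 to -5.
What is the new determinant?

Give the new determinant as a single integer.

Answer: 4

Derivation:
det is linear in row 0: changing M[0][1] by delta changes det by delta * cofactor(0,1).
Cofactor C_01 = (-1)^(0+1) * minor(0,1) = 0
Entry delta = -5 - 4 = -9
Det delta = -9 * 0 = 0
New det = 4 + 0 = 4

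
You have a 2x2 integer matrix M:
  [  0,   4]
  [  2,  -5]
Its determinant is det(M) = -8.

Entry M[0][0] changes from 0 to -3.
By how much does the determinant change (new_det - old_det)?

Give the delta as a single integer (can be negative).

Answer: 15

Derivation:
Cofactor C_00 = -5
Entry delta = -3 - 0 = -3
Det delta = entry_delta * cofactor = -3 * -5 = 15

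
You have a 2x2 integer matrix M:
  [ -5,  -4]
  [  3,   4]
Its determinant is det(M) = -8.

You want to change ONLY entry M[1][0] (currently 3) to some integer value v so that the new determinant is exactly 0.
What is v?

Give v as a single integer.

det is linear in entry M[1][0]: det = old_det + (v - 3) * C_10
Cofactor C_10 = 4
Want det = 0: -8 + (v - 3) * 4 = 0
  (v - 3) = 8 / 4 = 2
  v = 3 + (2) = 5

Answer: 5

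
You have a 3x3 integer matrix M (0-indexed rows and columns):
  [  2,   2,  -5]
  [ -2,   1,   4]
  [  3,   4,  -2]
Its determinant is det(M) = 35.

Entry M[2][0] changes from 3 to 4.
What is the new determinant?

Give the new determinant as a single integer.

det is linear in row 2: changing M[2][0] by delta changes det by delta * cofactor(2,0).
Cofactor C_20 = (-1)^(2+0) * minor(2,0) = 13
Entry delta = 4 - 3 = 1
Det delta = 1 * 13 = 13
New det = 35 + 13 = 48

Answer: 48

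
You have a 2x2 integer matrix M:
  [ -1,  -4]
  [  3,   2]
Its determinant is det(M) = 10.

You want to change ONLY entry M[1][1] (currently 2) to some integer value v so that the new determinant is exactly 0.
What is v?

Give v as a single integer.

Answer: 12

Derivation:
det is linear in entry M[1][1]: det = old_det + (v - 2) * C_11
Cofactor C_11 = -1
Want det = 0: 10 + (v - 2) * -1 = 0
  (v - 2) = -10 / -1 = 10
  v = 2 + (10) = 12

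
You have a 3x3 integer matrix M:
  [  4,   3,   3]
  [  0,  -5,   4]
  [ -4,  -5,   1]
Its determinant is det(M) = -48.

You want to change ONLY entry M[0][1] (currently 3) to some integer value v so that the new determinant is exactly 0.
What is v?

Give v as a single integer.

Answer: 0

Derivation:
det is linear in entry M[0][1]: det = old_det + (v - 3) * C_01
Cofactor C_01 = -16
Want det = 0: -48 + (v - 3) * -16 = 0
  (v - 3) = 48 / -16 = -3
  v = 3 + (-3) = 0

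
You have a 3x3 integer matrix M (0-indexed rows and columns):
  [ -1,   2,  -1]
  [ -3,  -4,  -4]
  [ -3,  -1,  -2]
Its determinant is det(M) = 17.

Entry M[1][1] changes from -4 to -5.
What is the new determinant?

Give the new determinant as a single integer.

det is linear in row 1: changing M[1][1] by delta changes det by delta * cofactor(1,1).
Cofactor C_11 = (-1)^(1+1) * minor(1,1) = -1
Entry delta = -5 - -4 = -1
Det delta = -1 * -1 = 1
New det = 17 + 1 = 18

Answer: 18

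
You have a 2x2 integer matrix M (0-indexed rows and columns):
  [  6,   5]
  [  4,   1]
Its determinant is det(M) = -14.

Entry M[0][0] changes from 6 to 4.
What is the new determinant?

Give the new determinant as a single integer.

Answer: -16

Derivation:
det is linear in row 0: changing M[0][0] by delta changes det by delta * cofactor(0,0).
Cofactor C_00 = (-1)^(0+0) * minor(0,0) = 1
Entry delta = 4 - 6 = -2
Det delta = -2 * 1 = -2
New det = -14 + -2 = -16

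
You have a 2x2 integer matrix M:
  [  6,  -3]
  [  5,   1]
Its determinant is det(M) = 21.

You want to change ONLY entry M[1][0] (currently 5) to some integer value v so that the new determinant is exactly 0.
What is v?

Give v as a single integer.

Answer: -2

Derivation:
det is linear in entry M[1][0]: det = old_det + (v - 5) * C_10
Cofactor C_10 = 3
Want det = 0: 21 + (v - 5) * 3 = 0
  (v - 5) = -21 / 3 = -7
  v = 5 + (-7) = -2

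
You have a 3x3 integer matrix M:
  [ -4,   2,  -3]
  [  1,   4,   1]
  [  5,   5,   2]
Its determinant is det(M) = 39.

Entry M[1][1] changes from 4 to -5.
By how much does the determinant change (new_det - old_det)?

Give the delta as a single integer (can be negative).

Answer: -63

Derivation:
Cofactor C_11 = 7
Entry delta = -5 - 4 = -9
Det delta = entry_delta * cofactor = -9 * 7 = -63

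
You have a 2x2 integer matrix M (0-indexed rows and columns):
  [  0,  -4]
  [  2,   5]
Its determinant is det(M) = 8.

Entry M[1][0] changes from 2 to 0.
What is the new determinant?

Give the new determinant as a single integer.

det is linear in row 1: changing M[1][0] by delta changes det by delta * cofactor(1,0).
Cofactor C_10 = (-1)^(1+0) * minor(1,0) = 4
Entry delta = 0 - 2 = -2
Det delta = -2 * 4 = -8
New det = 8 + -8 = 0

Answer: 0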